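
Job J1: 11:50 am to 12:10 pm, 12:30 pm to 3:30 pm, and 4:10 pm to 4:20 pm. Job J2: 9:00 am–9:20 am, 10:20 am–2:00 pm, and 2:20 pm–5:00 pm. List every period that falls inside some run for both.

11:50 am-12:10 pm, 12:30 pm-2:00 pm, 2:20 pm-3:30 pm, 4:10 pm-4:20 pm

11:50 am-12:10 pm overlaps B on 11:50 am-12:10 pm.
12:30 pm-3:30 pm overlaps B on 12:30 pm-2:00 pm, 2:20 pm-3:30 pm.
4:10 pm-4:20 pm overlaps B on 4:10 pm-4:20 pm.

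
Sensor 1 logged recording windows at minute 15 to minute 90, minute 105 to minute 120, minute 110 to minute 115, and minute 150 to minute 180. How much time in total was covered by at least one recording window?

120 minutes

Merged: minute 15 to minute 90, minute 105 to minute 120, minute 150 to minute 180.
Lengths: 75 minutes + 15 minutes + 30 minutes = 120 minutes.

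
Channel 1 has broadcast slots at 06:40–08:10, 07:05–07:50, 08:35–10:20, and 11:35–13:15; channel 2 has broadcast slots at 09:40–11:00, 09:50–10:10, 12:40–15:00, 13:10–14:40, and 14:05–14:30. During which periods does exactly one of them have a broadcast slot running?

Merge the first list: 06:40–08:10, 08:35–10:20, 11:35–13:15.
Merge the second list: 09:40–11:00, 12:40–15:00.
A \ B = 06:40–08:10, 08:35–09:40, 11:35–12:40.
B \ A = 10:20–11:00, 13:15–15:00.
Union of the two gives the symmetric difference.

06:40–08:10, 08:35–09:40, 10:20–11:00, 11:35–12:40, 13:15–15:00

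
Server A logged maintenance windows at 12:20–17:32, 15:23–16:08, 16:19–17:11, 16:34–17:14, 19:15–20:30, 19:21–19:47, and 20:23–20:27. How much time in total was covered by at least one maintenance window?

6 h 27 min

Merged: 12:20-17:32, 19:15-20:30.
Lengths: 5 h 12 min + 1 h 15 min = 6 h 27 min.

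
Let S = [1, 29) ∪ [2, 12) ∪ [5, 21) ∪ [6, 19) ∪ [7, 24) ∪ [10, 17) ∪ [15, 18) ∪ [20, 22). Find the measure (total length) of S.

28

Merged: [1, 29).
Length: 28.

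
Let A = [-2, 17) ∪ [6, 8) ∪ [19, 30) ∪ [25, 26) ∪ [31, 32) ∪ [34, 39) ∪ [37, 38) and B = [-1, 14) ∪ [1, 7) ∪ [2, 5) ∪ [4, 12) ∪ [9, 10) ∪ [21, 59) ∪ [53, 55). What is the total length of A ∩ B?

Merge the first list: [-2, 17), [19, 30), [31, 32), [34, 39).
Merge the second list: [-1, 14), [21, 59).
A ∩ B = [-1, 14), [21, 30), [31, 32), [34, 39).
Total: 15 + 9 + 1 + 5 = 30.

30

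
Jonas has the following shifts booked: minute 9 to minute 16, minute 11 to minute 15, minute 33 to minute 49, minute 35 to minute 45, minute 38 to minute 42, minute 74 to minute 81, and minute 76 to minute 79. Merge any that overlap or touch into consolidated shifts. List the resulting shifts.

minute 9 to minute 16, minute 33 to minute 49, minute 74 to minute 81

minute 11 to minute 15 overlaps/touches minute 9 to minute 16 → extend to minute 9 to minute 16.
minute 33 to minute 49 is disjoint → start new block.
minute 35 to minute 45 overlaps/touches minute 33 to minute 49 → extend to minute 33 to minute 49.
minute 38 to minute 42 overlaps/touches minute 33 to minute 49 → extend to minute 33 to minute 49.
minute 74 to minute 81 is disjoint → start new block.
minute 76 to minute 79 overlaps/touches minute 74 to minute 81 → extend to minute 74 to minute 81.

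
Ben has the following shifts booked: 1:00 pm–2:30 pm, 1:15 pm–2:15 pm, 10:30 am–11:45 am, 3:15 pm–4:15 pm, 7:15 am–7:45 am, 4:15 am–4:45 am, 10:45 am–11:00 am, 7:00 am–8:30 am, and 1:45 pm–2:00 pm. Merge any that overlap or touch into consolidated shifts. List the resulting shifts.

Sort by start: 4:15 am–4:45 am, 7:00 am–8:30 am, 7:15 am–7:45 am, 10:30 am–11:45 am, 10:45 am–11:00 am, 1:00 pm–2:30 pm, 1:15 pm–2:15 pm, 1:45 pm–2:00 pm, 3:15 pm–4:15 pm.
7:00 am–8:30 am is disjoint → start new block.
7:15 am–7:45 am overlaps/touches 7:00 am–8:30 am → extend to 7:00 am–8:30 am.
10:30 am–11:45 am is disjoint → start new block.
10:45 am–11:00 am overlaps/touches 10:30 am–11:45 am → extend to 10:30 am–11:45 am.
1:00 pm–2:30 pm is disjoint → start new block.
1:15 pm–2:15 pm overlaps/touches 1:00 pm–2:30 pm → extend to 1:00 pm–2:30 pm.
1:45 pm–2:00 pm overlaps/touches 1:00 pm–2:30 pm → extend to 1:00 pm–2:30 pm.
3:15 pm–4:15 pm is disjoint → start new block.

4:15 am–4:45 am, 7:00 am–8:30 am, 10:30 am–11:45 am, 1:00 pm–2:30 pm, 3:15 pm–4:15 pm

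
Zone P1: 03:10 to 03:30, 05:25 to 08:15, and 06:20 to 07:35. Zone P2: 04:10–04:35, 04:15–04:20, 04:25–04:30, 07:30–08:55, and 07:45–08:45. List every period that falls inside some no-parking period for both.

07:30–08:15

A, merged: 03:10–03:30, 05:25–08:15.
B, merged: 04:10–04:35, 07:30–08:55.
03:10–03:30: no overlap with the second set.
05:25–08:15 meets the second set on 07:30–08:15.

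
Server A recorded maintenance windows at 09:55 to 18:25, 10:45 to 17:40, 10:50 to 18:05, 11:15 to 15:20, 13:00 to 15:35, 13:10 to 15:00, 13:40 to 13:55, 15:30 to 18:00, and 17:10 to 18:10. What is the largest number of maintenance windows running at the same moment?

Sweep endpoints in order; track running count of active intervals.
Peak of 7 reached at 13:40.

7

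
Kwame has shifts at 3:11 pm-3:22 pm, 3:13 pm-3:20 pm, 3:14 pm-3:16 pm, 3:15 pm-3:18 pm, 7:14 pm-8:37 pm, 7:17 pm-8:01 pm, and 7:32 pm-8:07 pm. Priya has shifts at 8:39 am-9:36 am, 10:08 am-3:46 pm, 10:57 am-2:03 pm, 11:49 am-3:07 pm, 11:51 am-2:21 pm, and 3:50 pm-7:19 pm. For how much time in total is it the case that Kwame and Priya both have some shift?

First set merges to 3:11 pm–3:22 pm, 7:14 pm–8:37 pm.
Second set merges to 8:39 am–9:36 am, 10:08 am–3:46 pm, 3:50 pm–7:19 pm.
A ∩ B = 3:11 pm–3:22 pm, 7:14 pm–7:19 pm.
Total: 11 min + 5 min = 16 min.

16 min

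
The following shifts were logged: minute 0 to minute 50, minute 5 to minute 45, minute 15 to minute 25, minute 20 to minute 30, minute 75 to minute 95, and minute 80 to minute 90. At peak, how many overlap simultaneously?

4

Walk the sorted start/end points keeping a running depth.
The depth first hits 4 at minute 20.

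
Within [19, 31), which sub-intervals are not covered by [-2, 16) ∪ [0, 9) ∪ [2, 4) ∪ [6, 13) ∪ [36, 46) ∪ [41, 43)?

Covered (merged): [-2, 16), [36, 46).
Gaps within [19, 31): [19, 31).

[19, 31)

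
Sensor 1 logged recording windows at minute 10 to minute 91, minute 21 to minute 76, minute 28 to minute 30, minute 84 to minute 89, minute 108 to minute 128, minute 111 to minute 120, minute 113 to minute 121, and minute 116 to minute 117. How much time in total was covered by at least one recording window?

Merged: minute 10 to minute 91, minute 108 to minute 128.
Lengths: 81 minutes + 20 minutes = 101 minutes.

101 minutes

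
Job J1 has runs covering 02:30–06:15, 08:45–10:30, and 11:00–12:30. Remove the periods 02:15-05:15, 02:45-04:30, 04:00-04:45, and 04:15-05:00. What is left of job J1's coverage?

B, merged: 02:15–05:15.
02:30–06:15 minus B → 05:15–06:15.
08:45–10:30: no B overlap → unchanged.
11:00–12:30: no B overlap → unchanged.

05:15–06:15, 08:45–10:30, 11:00–12:30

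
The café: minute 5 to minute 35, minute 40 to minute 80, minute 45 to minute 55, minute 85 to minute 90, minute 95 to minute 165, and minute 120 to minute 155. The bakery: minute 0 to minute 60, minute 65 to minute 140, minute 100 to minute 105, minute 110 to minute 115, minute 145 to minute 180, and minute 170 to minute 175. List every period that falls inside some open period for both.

minute 5 to minute 35, minute 40 to minute 60, minute 65 to minute 80, minute 85 to minute 90, minute 95 to minute 140, minute 145 to minute 165

A, merged: minute 5 to minute 35, minute 40 to minute 80, minute 85 to minute 90, minute 95 to minute 165.
B, merged: minute 0 to minute 60, minute 65 to minute 140, minute 145 to minute 180.
minute 5 to minute 35 meets the second set on minute 5 to minute 35.
minute 40 to minute 80 meets the second set on minute 40 to minute 60, minute 65 to minute 80.
minute 85 to minute 90 meets the second set on minute 85 to minute 90.
minute 95 to minute 165 meets the second set on minute 95 to minute 140, minute 145 to minute 165.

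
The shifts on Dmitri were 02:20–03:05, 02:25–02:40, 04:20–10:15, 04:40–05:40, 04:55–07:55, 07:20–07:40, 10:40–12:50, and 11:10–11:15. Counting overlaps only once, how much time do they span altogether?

8 h 50 min

Merged: 02:20–03:05, 04:20–10:15, 10:40–12:50.
Lengths: 45 min + 5 h 55 min + 2 h 10 min = 8 h 50 min.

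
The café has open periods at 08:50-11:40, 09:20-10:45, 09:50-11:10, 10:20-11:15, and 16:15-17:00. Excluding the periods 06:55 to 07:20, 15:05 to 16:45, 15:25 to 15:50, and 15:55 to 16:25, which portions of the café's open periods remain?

Merge the first list: 08:50-11:40, 16:15-17:00.
Merge the second list: 06:55-07:20, 15:05-16:45.
08:50-11:40: nothing removed.
16:15-17:00 \ B = 16:45-17:00.

08:50-11:40, 16:45-17:00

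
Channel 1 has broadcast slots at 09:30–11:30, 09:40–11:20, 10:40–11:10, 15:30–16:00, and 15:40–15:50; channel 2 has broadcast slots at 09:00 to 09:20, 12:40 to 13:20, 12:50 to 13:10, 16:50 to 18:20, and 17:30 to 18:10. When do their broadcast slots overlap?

Merge the first list: 09:30–11:30, 15:30–16:00.
Merge the second list: 09:00–09:20, 12:40–13:20, 16:50–18:20.
09:30–11:30 falls entirely outside B.
15:30–16:00 falls entirely outside B.
No overlap.

none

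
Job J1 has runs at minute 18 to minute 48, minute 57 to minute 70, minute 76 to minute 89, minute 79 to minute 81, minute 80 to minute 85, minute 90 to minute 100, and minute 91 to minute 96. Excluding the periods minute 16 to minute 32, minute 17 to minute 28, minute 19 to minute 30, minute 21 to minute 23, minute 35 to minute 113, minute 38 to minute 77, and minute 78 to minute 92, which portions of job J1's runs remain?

minute 32 to minute 35

First set merges to minute 18 to minute 48, minute 57 to minute 70, minute 76 to minute 89, minute 90 to minute 100.
Second set merges to minute 16 to minute 32, minute 35 to minute 113.
minute 18 to minute 48 \ B = minute 32 to minute 35.
minute 57 to minute 70: entirely removed.
minute 76 to minute 89: entirely removed.
minute 90 to minute 100: entirely removed.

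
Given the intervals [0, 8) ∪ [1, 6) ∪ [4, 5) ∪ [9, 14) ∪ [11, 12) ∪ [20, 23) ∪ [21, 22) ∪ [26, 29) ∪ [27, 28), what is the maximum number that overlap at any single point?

3

At 4, 3 of the intervals are simultaneously active.
No point has more.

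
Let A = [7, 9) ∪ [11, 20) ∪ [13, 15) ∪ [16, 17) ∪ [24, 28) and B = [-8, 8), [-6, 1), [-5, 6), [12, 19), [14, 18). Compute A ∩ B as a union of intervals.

[7, 8) ∪ [12, 19)

A, merged: [7, 9), [11, 20), [24, 28).
B, merged: [-8, 8), [12, 19).
[7, 9) meets the second set on [7, 8).
[11, 20) meets the second set on [12, 19).
[24, 28): no overlap with the second set.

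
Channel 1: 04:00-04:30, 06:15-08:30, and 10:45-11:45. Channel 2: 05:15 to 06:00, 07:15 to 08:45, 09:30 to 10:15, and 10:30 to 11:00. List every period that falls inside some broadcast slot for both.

04:00-04:30 falls entirely outside B.
06:15-08:30 overlaps B on 07:15-08:30.
10:45-11:45 overlaps B on 10:45-11:00.

07:15-08:30, 10:45-11:00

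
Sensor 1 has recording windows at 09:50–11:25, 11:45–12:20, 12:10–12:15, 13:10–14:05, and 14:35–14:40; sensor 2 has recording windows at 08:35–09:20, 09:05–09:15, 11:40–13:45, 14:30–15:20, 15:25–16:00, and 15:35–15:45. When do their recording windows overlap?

11:45-12:20, 13:10-13:45, 14:35-14:40

A, merged: 09:50-11:25, 11:45-12:20, 13:10-14:05, 14:35-14:40.
B, merged: 08:35-09:20, 11:40-13:45, 14:30-15:20, 15:25-16:00.
09:50-11:25 meets no B interval.
11:45-12:20 ∩ B → 11:45-12:20.
13:10-14:05 ∩ B → 13:10-13:45.
14:35-14:40 ∩ B → 14:35-14:40.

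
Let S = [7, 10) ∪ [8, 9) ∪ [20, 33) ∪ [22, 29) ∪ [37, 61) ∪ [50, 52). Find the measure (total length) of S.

Merged: [7, 10), [20, 33), [37, 61).
Lengths: 3 + 13 + 24 = 40.

40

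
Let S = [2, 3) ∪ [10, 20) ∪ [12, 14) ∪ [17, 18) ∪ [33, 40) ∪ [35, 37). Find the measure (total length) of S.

Merged: [2, 3), [10, 20), [33, 40).
Lengths: 1 + 10 + 7 = 18.

18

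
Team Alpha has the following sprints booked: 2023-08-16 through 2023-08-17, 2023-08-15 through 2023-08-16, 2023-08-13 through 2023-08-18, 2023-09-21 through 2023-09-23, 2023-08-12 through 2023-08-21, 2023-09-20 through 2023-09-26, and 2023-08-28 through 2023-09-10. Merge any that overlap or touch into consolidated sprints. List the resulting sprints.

2023-08-12 through 2023-08-21, 2023-08-28 through 2023-09-10, 2023-09-20 through 2023-09-26

Sort by start: 2023-08-12 through 2023-08-21, 2023-08-13 through 2023-08-18, 2023-08-15 through 2023-08-16, 2023-08-16 through 2023-08-17, 2023-08-28 through 2023-09-10, 2023-09-20 through 2023-09-26, 2023-09-21 through 2023-09-23.
2023-08-13 through 2023-08-18 overlaps/touches 2023-08-12 through 2023-08-21 → extend to 2023-08-12 through 2023-08-21.
2023-08-15 through 2023-08-16 overlaps/touches 2023-08-12 through 2023-08-21 → extend to 2023-08-12 through 2023-08-21.
2023-08-16 through 2023-08-17 overlaps/touches 2023-08-12 through 2023-08-21 → extend to 2023-08-12 through 2023-08-21.
2023-08-28 through 2023-09-10 is disjoint → start new block.
2023-09-20 through 2023-09-26 is disjoint → start new block.
2023-09-21 through 2023-09-23 overlaps/touches 2023-09-20 through 2023-09-26 → extend to 2023-09-20 through 2023-09-26.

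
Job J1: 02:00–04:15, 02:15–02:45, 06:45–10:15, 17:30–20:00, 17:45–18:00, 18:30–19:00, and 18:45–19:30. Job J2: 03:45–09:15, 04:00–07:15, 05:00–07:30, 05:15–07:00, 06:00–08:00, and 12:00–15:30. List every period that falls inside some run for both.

Merge the first list: 02:00-04:15, 06:45-10:15, 17:30-20:00.
Merge the second list: 03:45-09:15, 12:00-15:30.
02:00-04:15 meets the second set on 03:45-04:15.
06:45-10:15 meets the second set on 06:45-09:15.
17:30-20:00: no overlap with the second set.

03:45-04:15, 06:45-09:15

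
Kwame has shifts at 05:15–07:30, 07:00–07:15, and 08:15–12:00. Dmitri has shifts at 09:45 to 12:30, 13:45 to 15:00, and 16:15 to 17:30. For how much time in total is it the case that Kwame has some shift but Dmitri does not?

A, merged: 05:15–07:30, 08:15–12:00.
A \ B = 05:15–07:30, 08:15–09:45.
Total: 2 h 15 min + 1 h 30 min = 3 h 45 min.

3 h 45 min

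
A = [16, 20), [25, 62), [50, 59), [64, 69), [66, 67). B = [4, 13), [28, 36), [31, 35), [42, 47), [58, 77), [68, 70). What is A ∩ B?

First set merges to [16, 20), [25, 62), [64, 69).
Second set merges to [4, 13), [28, 36), [42, 47), [58, 77).
[16, 20) meets no B interval.
[25, 62) ∩ B → [28, 36), [42, 47), [58, 62).
[64, 69) ∩ B → [64, 69).

[28, 36) ∪ [42, 47) ∪ [58, 62) ∪ [64, 69)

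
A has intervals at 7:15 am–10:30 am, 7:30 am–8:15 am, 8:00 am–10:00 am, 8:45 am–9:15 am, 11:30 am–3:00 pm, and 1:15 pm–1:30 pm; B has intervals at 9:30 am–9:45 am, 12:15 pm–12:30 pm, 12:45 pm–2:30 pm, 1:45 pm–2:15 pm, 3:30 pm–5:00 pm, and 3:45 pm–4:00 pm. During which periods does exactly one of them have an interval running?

7:15 am-9:30 am, 9:45 am-10:30 am, 11:30 am-12:15 pm, 12:30 pm-12:45 pm, 2:30 pm-3:00 pm, 3:30 pm-5:00 pm

A, merged: 7:15 am-10:30 am, 11:30 am-3:00 pm.
B, merged: 9:30 am-9:45 am, 12:15 pm-12:30 pm, 12:45 pm-2:30 pm, 3:30 pm-5:00 pm.
Only in the first: 7:15 am-9:30 am, 9:45 am-10:30 am, 11:30 am-12:15 pm, 12:30 pm-12:45 pm, 2:30 pm-3:00 pm.
Only in the second: 3:30 pm-5:00 pm.
Together these are the periods covered by exactly one.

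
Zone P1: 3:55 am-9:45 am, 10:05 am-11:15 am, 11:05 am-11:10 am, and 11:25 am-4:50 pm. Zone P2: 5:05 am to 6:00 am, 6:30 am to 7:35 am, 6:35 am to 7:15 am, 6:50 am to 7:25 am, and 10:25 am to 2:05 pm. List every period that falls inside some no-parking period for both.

5:05 am-6:00 am, 6:30 am-7:35 am, 10:25 am-11:15 am, 11:25 am-2:05 pm

A, merged: 3:55 am-9:45 am, 10:05 am-11:15 am, 11:25 am-4:50 pm.
B, merged: 5:05 am-6:00 am, 6:30 am-7:35 am, 10:25 am-2:05 pm.
3:55 am-9:45 am meets the second set on 5:05 am-6:00 am, 6:30 am-7:35 am.
10:05 am-11:15 am meets the second set on 10:25 am-11:15 am.
11:25 am-4:50 pm meets the second set on 11:25 am-2:05 pm.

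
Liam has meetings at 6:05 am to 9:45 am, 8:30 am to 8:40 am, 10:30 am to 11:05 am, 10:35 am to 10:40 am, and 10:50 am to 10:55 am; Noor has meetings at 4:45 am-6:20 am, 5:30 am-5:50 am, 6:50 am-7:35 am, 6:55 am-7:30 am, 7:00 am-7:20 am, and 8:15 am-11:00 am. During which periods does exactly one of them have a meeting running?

A, merged: 6:05 am–9:45 am, 10:30 am–11:05 am.
B, merged: 4:45 am–6:20 am, 6:50 am–7:35 am, 8:15 am–11:00 am.
A but not B: 6:20 am–6:50 am, 7:35 am–8:15 am, 11:00 am–11:05 am.
B but not A: 4:45 am–6:05 am, 9:45 am–10:30 am.
Combining gives A △ B.

4:45 am–6:05 am, 6:20 am–6:50 am, 7:35 am–8:15 am, 9:45 am–10:30 am, 11:00 am–11:05 am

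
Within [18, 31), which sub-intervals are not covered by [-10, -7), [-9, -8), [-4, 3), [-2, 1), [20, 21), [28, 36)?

[18, 20) ∪ [21, 28)

The merged coverage is [-10, -7), [-4, 3), [20, 21), [28, 36).
Gaps within [18, 31): [18, 20), [21, 28).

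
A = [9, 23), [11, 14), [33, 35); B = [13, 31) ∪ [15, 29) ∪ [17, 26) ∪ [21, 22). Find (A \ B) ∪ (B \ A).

[9, 13) ∪ [23, 31) ∪ [33, 35)

A, merged: [9, 23), [33, 35).
B, merged: [13, 31).
Only in the first: [9, 13), [33, 35).
Only in the second: [23, 31).
Together these are the periods covered by exactly one.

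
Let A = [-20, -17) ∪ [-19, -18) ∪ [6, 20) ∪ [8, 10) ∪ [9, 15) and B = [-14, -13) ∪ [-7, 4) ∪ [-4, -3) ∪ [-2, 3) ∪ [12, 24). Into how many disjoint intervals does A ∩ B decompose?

1

A, merged: [-20, -17), [6, 20).
B, merged: [-14, -13), [-7, 4), [12, 24).
A ∩ B = [12, 20).
That is 1 disjoint piece.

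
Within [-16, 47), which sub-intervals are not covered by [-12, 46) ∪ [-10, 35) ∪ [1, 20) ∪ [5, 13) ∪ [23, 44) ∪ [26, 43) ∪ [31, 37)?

Covered (merged): [-12, 46).
Uncovered inside [-16, 47): [-16, -12), [46, 47).

[-16, -12) ∪ [46, 47)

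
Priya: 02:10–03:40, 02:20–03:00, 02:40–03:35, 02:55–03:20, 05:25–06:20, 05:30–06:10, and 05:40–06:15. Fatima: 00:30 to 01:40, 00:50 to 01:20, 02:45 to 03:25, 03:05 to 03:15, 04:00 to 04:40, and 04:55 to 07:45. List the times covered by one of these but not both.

00:30–01:40, 02:10–02:45, 03:25–03:40, 04:00–04:40, 04:55–05:25, 06:20–07:45

First set merges to 02:10–03:40, 05:25–06:20.
Second set merges to 00:30–01:40, 02:45–03:25, 04:00–04:40, 04:55–07:45.
A \ B = 02:10–02:45, 03:25–03:40.
B \ A = 00:30–01:40, 04:00–04:40, 04:55–05:25, 06:20–07:45.
Union of the two gives the symmetric difference.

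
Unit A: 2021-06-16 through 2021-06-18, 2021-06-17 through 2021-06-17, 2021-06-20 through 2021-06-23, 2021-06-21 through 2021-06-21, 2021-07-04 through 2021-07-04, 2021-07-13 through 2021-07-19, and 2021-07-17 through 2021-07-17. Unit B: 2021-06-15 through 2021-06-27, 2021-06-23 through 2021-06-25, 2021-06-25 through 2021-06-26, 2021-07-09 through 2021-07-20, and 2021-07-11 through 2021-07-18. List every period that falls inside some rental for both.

2021-06-16 through 2021-06-18, 2021-06-20 through 2021-06-23, 2021-07-13 through 2021-07-19

First set merges to 2021-06-16 through 2021-06-18, 2021-06-20 through 2021-06-23, 2021-07-04 through 2021-07-04, 2021-07-13 through 2021-07-19.
Second set merges to 2021-06-15 through 2021-06-27, 2021-07-09 through 2021-07-20.
2021-06-16 through 2021-06-18 meets the second set on 2021-06-16 through 2021-06-18.
2021-06-20 through 2021-06-23 meets the second set on 2021-06-20 through 2021-06-23.
2021-07-04 through 2021-07-04: no overlap with the second set.
2021-07-13 through 2021-07-19 meets the second set on 2021-07-13 through 2021-07-19.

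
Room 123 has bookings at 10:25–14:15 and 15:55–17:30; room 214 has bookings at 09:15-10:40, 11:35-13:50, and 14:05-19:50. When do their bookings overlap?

10:25–10:40, 11:35–13:50, 14:05–14:15, 15:55–17:30

10:25–14:15 overlaps B on 10:25–10:40, 11:35–13:50, 14:05–14:15.
15:55–17:30 overlaps B on 15:55–17:30.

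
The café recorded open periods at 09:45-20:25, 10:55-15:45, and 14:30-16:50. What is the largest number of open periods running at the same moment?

Sweep endpoints in order; track running count of active intervals.
Peak of 3 reached at 14:30.

3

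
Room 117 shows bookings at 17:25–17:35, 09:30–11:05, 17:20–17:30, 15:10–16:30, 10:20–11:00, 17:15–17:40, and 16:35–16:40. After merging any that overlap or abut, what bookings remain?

Sort by start: 09:30-11:05, 10:20-11:00, 15:10-16:30, 16:35-16:40, 17:15-17:40, 17:20-17:30, 17:25-17:35.
10:20-11:00 overlaps/touches 09:30-11:05 → extend to 09:30-11:05.
15:10-16:30 is disjoint → start new block.
16:35-16:40 is disjoint → start new block.
17:15-17:40 is disjoint → start new block.
17:20-17:30 overlaps/touches 17:15-17:40 → extend to 17:15-17:40.
17:25-17:35 overlaps/touches 17:15-17:40 → extend to 17:15-17:40.

09:30-11:05, 15:10-16:30, 16:35-16:40, 17:15-17:40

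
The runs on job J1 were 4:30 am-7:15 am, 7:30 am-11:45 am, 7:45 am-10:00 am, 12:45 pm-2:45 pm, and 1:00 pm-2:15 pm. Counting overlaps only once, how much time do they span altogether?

9 h

Merged: 4:30 am–7:15 am, 7:30 am–11:45 am, 12:45 pm–2:45 pm.
Lengths: 2 h 45 min + 4 h 15 min + 2 h = 9 h.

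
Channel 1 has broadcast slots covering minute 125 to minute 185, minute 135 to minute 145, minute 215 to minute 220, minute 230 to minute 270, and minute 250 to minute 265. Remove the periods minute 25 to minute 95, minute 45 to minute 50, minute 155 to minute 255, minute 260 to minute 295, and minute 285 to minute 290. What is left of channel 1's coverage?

Merge the first list: minute 125 to minute 185, minute 215 to minute 220, minute 230 to minute 270.
Merge the second list: minute 25 to minute 95, minute 155 to minute 255, minute 260 to minute 295.
minute 125 to minute 185 with B removed leaves minute 125 to minute 155.
minute 215 to minute 220 lies entirely inside B → drops out.
minute 230 to minute 270 with B removed leaves minute 255 to minute 260.

minute 125 to minute 155, minute 255 to minute 260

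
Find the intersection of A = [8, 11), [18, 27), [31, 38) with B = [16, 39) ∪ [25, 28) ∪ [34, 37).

[18, 27) ∪ [31, 38)

B, merged: [16, 39).
[8, 11) falls entirely outside B.
[18, 27) overlaps B on [18, 27).
[31, 38) overlaps B on [31, 38).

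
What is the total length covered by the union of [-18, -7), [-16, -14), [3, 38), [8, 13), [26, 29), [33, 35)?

46

Merged: [-18, -7), [3, 38).
Lengths: 11 + 35 = 46.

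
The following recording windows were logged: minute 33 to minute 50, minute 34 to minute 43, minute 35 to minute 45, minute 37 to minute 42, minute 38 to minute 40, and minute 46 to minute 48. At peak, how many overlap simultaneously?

5

Walk the sorted start/end points keeping a running depth.
The depth first hits 5 at minute 38.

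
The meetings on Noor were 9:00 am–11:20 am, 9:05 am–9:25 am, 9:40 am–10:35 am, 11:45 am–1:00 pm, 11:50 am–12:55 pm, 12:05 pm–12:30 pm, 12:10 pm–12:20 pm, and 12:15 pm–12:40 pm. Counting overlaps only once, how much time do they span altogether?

3 h 35 min

Merged: 9:00 am–11:20 am, 11:45 am–1:00 pm.
Lengths: 2 h 20 min + 1 h 15 min = 3 h 35 min.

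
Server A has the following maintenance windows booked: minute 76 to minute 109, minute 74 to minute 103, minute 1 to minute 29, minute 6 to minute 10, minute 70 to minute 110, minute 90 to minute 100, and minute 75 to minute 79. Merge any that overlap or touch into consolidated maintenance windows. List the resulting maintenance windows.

Sort by start: minute 1 to minute 29, minute 6 to minute 10, minute 70 to minute 110, minute 74 to minute 103, minute 75 to minute 79, minute 76 to minute 109, minute 90 to minute 100.
minute 6 to minute 10 overlaps/touches minute 1 to minute 29 → extend to minute 1 to minute 29.
minute 70 to minute 110 is disjoint → start new block.
minute 74 to minute 103 overlaps/touches minute 70 to minute 110 → extend to minute 70 to minute 110.
minute 75 to minute 79 overlaps/touches minute 70 to minute 110 → extend to minute 70 to minute 110.
minute 76 to minute 109 overlaps/touches minute 70 to minute 110 → extend to minute 70 to minute 110.
minute 90 to minute 100 overlaps/touches minute 70 to minute 110 → extend to minute 70 to minute 110.

minute 1 to minute 29, minute 70 to minute 110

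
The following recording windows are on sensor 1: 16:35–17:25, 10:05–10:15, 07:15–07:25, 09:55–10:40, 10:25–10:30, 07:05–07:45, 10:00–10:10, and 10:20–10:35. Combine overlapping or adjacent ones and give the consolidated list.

Sort by start: 07:05-07:45, 07:15-07:25, 09:55-10:40, 10:00-10:10, 10:05-10:15, 10:20-10:35, 10:25-10:30, 16:35-17:25.
07:15-07:25 overlaps/touches 07:05-07:45 → extend to 07:05-07:45.
09:55-10:40 is disjoint → start new block.
10:00-10:10 overlaps/touches 09:55-10:40 → extend to 09:55-10:40.
10:05-10:15 overlaps/touches 09:55-10:40 → extend to 09:55-10:40.
10:20-10:35 overlaps/touches 09:55-10:40 → extend to 09:55-10:40.
10:25-10:30 overlaps/touches 09:55-10:40 → extend to 09:55-10:40.
16:35-17:25 is disjoint → start new block.

07:05-07:45, 09:55-10:40, 16:35-17:25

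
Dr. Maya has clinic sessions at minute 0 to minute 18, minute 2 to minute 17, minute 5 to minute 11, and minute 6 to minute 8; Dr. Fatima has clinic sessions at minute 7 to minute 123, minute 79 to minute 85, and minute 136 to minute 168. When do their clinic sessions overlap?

minute 7 to minute 18

Merge the first list: minute 0 to minute 18.
Merge the second list: minute 7 to minute 123, minute 136 to minute 168.
minute 0 to minute 18 ∩ B → minute 7 to minute 18.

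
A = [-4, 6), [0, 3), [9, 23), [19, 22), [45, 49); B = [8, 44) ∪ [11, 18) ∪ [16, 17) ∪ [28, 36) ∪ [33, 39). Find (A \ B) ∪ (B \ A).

First set merges to [-4, 6), [9, 23), [45, 49).
Second set merges to [8, 44).
A but not B: [-4, 6), [45, 49).
B but not A: [8, 9), [23, 44).
Combining gives A △ B.

[-4, 6) ∪ [8, 9) ∪ [23, 44) ∪ [45, 49)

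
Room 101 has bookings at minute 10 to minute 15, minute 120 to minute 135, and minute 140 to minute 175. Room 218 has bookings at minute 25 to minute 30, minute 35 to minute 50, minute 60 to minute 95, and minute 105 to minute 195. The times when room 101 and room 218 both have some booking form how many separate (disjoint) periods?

A ∩ B = minute 120 to minute 135, minute 140 to minute 175.
That is 2 disjoint pieces.

2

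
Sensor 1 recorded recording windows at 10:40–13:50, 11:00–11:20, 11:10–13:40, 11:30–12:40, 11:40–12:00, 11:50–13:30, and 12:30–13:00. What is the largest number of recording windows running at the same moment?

Sweep endpoints in order; track running count of active intervals.
Peak of 5 reached at 11:50.

5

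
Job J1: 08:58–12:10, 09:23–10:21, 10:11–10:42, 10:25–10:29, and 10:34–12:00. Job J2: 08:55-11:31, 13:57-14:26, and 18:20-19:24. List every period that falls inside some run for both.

08:58–11:31

A, merged: 08:58–12:10.
08:58–12:10 overlaps B on 08:58–11:31.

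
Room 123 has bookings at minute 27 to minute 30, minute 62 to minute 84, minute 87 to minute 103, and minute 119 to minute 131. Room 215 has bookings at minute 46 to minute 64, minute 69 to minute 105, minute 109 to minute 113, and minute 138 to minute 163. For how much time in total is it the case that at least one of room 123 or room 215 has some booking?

A ∪ B = minute 27 to minute 30, minute 46 to minute 105, minute 109 to minute 113, minute 119 to minute 131, minute 138 to minute 163.
Total: 3 minutes + 59 minutes + 4 minutes + 12 minutes + 25 minutes = 103 minutes.

103 minutes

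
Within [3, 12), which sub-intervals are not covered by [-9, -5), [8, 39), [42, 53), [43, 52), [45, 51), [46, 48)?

After merging, the occupied span is [-9, -5), [8, 39), [42, 53).
Gaps within [3, 12): [3, 8).

[3, 8)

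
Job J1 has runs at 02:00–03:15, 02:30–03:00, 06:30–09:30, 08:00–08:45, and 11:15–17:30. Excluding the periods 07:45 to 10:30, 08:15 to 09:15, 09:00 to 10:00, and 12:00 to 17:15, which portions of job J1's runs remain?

A, merged: 02:00–03:15, 06:30–09:30, 11:15–17:30.
B, merged: 07:45–10:30, 12:00–17:15.
02:00–03:15: no B overlap → unchanged.
06:30–09:30 minus B → 06:30–07:45.
11:15–17:30 minus B → 11:15–12:00, 17:15–17:30.

02:00–03:15, 06:30–07:45, 11:15–12:00, 17:15–17:30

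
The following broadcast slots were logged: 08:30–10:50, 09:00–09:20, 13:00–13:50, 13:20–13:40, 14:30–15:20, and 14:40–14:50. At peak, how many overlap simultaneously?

Walk the sorted start/end points keeping a running depth.
The depth first hits 2 at 09:00.

2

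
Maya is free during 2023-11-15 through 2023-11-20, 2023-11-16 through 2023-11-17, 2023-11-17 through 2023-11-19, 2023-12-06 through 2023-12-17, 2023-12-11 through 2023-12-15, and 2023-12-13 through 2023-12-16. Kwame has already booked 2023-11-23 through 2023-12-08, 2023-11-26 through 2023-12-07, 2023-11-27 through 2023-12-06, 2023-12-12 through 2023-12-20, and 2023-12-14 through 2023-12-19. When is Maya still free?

A, merged: 2023-11-15 through 2023-11-20, 2023-12-06 through 2023-12-17.
B, merged: 2023-11-23 through 2023-12-08, 2023-12-12 through 2023-12-20.
2023-11-15 through 2023-11-20: no B overlap → unchanged.
2023-12-06 through 2023-12-17 minus B → 2023-12-09 through 2023-12-11.

2023-11-15 through 2023-11-20, 2023-12-09 through 2023-12-11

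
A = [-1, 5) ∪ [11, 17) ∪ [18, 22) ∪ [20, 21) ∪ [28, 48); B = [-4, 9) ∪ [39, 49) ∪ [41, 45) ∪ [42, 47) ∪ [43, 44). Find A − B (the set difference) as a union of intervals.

A, merged: [-1, 5), [11, 17), [18, 22), [28, 48).
B, merged: [-4, 9), [39, 49).
[-1, 5) lies entirely inside B → drops out.
[11, 17) is untouched.
[18, 22) is untouched.
[28, 48) with B removed leaves [28, 39).

[11, 17) ∪ [18, 22) ∪ [28, 39)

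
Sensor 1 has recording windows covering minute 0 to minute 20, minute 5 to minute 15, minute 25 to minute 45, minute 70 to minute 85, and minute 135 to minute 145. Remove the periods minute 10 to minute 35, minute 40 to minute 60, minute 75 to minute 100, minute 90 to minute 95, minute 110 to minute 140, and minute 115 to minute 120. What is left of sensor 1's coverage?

minute 0 to minute 10, minute 35 to minute 40, minute 70 to minute 75, minute 140 to minute 145

First set merges to minute 0 to minute 20, minute 25 to minute 45, minute 70 to minute 85, minute 135 to minute 145.
Second set merges to minute 10 to minute 35, minute 40 to minute 60, minute 75 to minute 100, minute 110 to minute 140.
minute 0 to minute 20 with B removed leaves minute 0 to minute 10.
minute 25 to minute 45 with B removed leaves minute 35 to minute 40.
minute 70 to minute 85 with B removed leaves minute 70 to minute 75.
minute 135 to minute 145 with B removed leaves minute 140 to minute 145.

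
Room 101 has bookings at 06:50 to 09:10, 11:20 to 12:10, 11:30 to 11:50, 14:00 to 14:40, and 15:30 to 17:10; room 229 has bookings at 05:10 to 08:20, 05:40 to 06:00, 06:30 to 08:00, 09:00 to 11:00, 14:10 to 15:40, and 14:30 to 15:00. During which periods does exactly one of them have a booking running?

05:10-06:50, 08:20-09:00, 09:10-11:00, 11:20-12:10, 14:00-14:10, 14:40-15:30, 15:40-17:10

A, merged: 06:50-09:10, 11:20-12:10, 14:00-14:40, 15:30-17:10.
B, merged: 05:10-08:20, 09:00-11:00, 14:10-15:40.
A but not B: 08:20-09:00, 11:20-12:10, 14:00-14:10, 15:40-17:10.
B but not A: 05:10-06:50, 09:10-11:00, 14:40-15:30.
Combining gives A △ B.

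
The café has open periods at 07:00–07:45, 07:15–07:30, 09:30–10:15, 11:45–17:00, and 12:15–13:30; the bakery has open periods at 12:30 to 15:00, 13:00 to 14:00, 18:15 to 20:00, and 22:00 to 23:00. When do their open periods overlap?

12:30–15:00

Merge the first list: 07:00–07:45, 09:30–10:15, 11:45–17:00.
Merge the second list: 12:30–15:00, 18:15–20:00, 22:00–23:00.
07:00–07:45 falls entirely outside B.
09:30–10:15 falls entirely outside B.
11:45–17:00 overlaps B on 12:30–15:00.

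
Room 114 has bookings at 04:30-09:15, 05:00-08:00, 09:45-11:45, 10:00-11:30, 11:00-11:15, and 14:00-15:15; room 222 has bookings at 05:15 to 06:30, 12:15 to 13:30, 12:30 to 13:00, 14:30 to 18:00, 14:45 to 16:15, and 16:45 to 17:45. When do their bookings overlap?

05:15–06:30, 14:30–15:15

First set merges to 04:30–09:15, 09:45–11:45, 14:00–15:15.
Second set merges to 05:15–06:30, 12:15–13:30, 14:30–18:00.
04:30–09:15 ∩ B → 05:15–06:30.
09:45–11:45 meets no B interval.
14:00–15:15 ∩ B → 14:30–15:15.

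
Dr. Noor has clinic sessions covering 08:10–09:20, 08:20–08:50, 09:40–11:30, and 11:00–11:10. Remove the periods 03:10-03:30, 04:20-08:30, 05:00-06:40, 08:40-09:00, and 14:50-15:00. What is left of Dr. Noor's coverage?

A, merged: 08:10–09:20, 09:40–11:30.
B, merged: 03:10–03:30, 04:20–08:30, 08:40–09:00, 14:50–15:00.
08:10–09:20 \ B = 08:30–08:40, 09:00–09:20.
09:40–11:30: nothing removed.

08:30–08:40, 09:00–09:20, 09:40–11:30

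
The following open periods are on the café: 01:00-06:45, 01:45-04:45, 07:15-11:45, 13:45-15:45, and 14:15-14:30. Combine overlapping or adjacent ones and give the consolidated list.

01:45–04:45 overlaps/touches 01:00–06:45 → extend to 01:00–06:45.
07:15–11:45 is disjoint → start new block.
13:45–15:45 is disjoint → start new block.
14:15–14:30 overlaps/touches 13:45–15:45 → extend to 13:45–15:45.

01:00–06:45, 07:15–11:45, 13:45–15:45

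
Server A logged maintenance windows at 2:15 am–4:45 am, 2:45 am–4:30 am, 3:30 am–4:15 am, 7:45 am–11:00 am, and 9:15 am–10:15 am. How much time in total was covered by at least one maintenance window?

Merged: 2:15 am–4:45 am, 7:45 am–11:00 am.
Lengths: 2 h 30 min + 3 h 15 min = 5 h 45 min.

5 h 45 min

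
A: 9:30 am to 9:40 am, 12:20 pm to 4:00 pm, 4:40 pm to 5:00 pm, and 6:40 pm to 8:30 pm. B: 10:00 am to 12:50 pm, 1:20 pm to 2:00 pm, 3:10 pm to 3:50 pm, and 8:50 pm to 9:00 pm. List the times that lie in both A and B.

9:30 am–9:40 am meets no B interval.
12:20 pm–4:00 pm ∩ B → 12:20 pm–12:50 pm, 1:20 pm–2:00 pm, 3:10 pm–3:50 pm.
4:40 pm–5:00 pm meets no B interval.
6:40 pm–8:30 pm meets no B interval.

12:20 pm–12:50 pm, 1:20 pm–2:00 pm, 3:10 pm–3:50 pm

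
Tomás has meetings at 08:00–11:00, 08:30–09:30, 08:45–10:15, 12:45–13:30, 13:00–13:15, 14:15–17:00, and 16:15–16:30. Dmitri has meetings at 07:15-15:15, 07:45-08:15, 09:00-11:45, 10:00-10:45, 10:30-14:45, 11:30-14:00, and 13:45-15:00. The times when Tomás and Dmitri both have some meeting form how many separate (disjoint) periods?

3

Merge the first list: 08:00–11:00, 12:45–13:30, 14:15–17:00.
Merge the second list: 07:15–15:15.
A ∩ B = 08:00–11:00, 12:45–13:30, 14:15–15:15.
That is 3 disjoint pieces.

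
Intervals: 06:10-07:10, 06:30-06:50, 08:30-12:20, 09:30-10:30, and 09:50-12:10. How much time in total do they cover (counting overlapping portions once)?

4 h 50 min

Merged: 06:10–07:10, 08:30–12:20.
Lengths: 1 h + 3 h 50 min = 4 h 50 min.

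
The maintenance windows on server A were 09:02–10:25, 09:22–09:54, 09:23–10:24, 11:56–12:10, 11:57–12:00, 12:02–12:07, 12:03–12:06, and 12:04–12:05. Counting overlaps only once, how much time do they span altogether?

1 h 37 min

Merged: 09:02–10:25, 11:56–12:10.
Lengths: 1 h 23 min + 14 min = 1 h 37 min.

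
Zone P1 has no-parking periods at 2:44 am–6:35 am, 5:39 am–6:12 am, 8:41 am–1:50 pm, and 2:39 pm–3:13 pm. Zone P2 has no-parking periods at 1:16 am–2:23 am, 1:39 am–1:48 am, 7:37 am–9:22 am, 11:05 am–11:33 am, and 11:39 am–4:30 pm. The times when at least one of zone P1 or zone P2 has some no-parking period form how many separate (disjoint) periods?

Merge the first list: 2:44 am–6:35 am, 8:41 am–1:50 pm, 2:39 pm–3:13 pm.
Merge the second list: 1:16 am–2:23 am, 7:37 am–9:22 am, 11:05 am–11:33 am, 11:39 am–4:30 pm.
A ∪ B = 1:16 am–2:23 am, 2:44 am–6:35 am, 7:37 am–4:30 pm.
That is 3 disjoint pieces.

3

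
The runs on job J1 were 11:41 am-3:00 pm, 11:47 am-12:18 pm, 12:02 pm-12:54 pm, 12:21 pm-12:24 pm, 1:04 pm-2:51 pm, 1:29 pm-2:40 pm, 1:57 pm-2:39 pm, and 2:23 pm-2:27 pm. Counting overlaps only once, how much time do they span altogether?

3 h 19 min

Merged: 11:41 am–3:00 pm.
Length: 3 h 19 min.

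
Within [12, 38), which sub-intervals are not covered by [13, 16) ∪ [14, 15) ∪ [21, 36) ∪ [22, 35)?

[12, 13) ∪ [16, 21) ∪ [36, 38)

After merging, the occupied span is [13, 16), [21, 36).
Complement within [12, 38): [12, 13), [16, 21), [36, 38).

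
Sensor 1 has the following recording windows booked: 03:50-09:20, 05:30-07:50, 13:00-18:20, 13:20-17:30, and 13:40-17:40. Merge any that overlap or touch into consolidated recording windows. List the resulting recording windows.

03:50-09:20, 13:00-18:20

05:30-07:50 overlaps/touches 03:50-09:20 → extend to 03:50-09:20.
13:00-18:20 is disjoint → start new block.
13:20-17:30 overlaps/touches 13:00-18:20 → extend to 13:00-18:20.
13:40-17:40 overlaps/touches 13:00-18:20 → extend to 13:00-18:20.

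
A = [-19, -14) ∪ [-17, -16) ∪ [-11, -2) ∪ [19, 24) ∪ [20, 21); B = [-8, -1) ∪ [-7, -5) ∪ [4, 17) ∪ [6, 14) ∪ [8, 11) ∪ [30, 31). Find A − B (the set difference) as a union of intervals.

[-19, -14) ∪ [-11, -8) ∪ [19, 24)

A, merged: [-19, -14), [-11, -2), [19, 24).
B, merged: [-8, -1), [4, 17), [30, 31).
[-19, -14): nothing removed.
[-11, -2) \ B = [-11, -8).
[19, 24): nothing removed.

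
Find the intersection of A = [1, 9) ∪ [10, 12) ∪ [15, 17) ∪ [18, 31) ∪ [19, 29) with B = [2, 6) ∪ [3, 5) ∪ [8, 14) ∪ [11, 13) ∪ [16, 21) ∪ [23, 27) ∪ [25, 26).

[2, 6) ∪ [8, 9) ∪ [10, 12) ∪ [16, 17) ∪ [18, 21) ∪ [23, 27)

Merge the first list: [1, 9), [10, 12), [15, 17), [18, 31).
Merge the second list: [2, 6), [8, 14), [16, 21), [23, 27).
[1, 9) ∩ B → [2, 6), [8, 9).
[10, 12) ∩ B → [10, 12).
[15, 17) ∩ B → [16, 17).
[18, 31) ∩ B → [18, 21), [23, 27).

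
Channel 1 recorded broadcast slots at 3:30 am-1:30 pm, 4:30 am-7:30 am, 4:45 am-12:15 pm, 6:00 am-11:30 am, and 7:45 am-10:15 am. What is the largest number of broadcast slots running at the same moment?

4

At 6:00 am, 4 of the intervals are simultaneously active.
No point has more.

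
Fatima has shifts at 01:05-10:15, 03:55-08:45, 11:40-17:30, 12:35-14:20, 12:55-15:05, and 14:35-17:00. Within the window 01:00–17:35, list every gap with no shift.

01:00–01:05, 10:15–11:40, 17:30–17:35

After merging, the occupied span is 01:05–10:15, 11:40–17:30.
Gaps within 01:00–17:35: 01:00–01:05, 10:15–11:40, 17:30–17:35.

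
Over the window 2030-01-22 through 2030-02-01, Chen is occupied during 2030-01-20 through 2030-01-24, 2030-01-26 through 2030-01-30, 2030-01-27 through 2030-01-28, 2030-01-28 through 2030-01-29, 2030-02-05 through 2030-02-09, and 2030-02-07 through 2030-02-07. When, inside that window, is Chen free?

2030-01-25 through 2030-01-25, 2030-01-31 through 2030-02-01

Covered (merged): 2030-01-20 through 2030-01-24, 2030-01-26 through 2030-01-30, 2030-02-05 through 2030-02-09.
Uncovered inside 2030-01-22 through 2030-02-01: 2030-01-25 through 2030-01-25, 2030-01-31 through 2030-02-01.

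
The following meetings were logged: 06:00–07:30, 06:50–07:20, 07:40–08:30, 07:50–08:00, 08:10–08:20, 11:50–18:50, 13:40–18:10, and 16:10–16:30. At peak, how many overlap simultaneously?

At 16:10, 3 of the intervals are simultaneously active.
No point has more.

3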